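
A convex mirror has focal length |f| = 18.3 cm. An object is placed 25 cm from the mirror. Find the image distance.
f = −18.3 cm (convex); 1/di = 1/f − 1/do → di = -10.57 cm (virtual image, behind mirror)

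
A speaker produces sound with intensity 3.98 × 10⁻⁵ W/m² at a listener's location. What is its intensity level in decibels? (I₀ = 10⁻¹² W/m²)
β = 10·log₁₀(I/I₀) = 76 dB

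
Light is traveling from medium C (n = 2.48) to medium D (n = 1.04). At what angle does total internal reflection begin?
θc = arcsin(n₂/n₁) = 24.79°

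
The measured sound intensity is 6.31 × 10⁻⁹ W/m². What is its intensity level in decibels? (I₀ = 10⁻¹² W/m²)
β = 10·log₁₀(I/I₀) = 38 dB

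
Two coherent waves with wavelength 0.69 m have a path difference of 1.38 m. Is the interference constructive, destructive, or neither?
constructive — path difference = 2λ, a whole number of wavelengths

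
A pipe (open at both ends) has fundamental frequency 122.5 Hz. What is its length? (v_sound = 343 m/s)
L = v/(2f₁) = 1.4 m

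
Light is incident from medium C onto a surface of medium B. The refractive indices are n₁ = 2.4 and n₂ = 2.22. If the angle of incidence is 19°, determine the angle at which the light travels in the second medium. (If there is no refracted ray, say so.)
sin θ₂ = (n₁/n₂)·sin θ₁ = 0.352 → θ₂ = 20.61°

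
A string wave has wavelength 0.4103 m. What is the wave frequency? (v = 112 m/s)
f = v/λ = 273 Hz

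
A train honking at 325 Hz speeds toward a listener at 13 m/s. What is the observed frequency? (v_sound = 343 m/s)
f_obs = f·v/(v − v_s) = 337.8 Hz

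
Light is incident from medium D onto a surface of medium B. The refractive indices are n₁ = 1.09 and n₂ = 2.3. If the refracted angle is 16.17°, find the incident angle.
sin θ₁ = (n₂/n₁)·sin θ₂ → θ₁ = 35.99°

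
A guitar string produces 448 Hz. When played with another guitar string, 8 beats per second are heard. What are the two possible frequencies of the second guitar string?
f₂ = 448 ± 8 Hz → 456 Hz or 440 Hz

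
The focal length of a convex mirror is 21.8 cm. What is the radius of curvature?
R = 2|f| = 43.6 cm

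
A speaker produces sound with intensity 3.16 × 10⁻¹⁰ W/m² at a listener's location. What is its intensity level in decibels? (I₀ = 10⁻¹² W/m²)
β = 10·log₁₀(I/I₀) = 25 dB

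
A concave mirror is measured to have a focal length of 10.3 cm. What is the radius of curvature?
R = 2|f| = 20.6 cm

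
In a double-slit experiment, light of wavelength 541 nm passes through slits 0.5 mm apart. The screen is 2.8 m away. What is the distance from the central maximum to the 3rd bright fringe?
y = mλL/d = 9.089 mm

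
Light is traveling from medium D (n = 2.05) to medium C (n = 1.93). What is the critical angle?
θc = arcsin(n₂/n₁) = 70.3°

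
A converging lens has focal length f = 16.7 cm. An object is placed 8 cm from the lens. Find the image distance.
1/di = 1/f − 1/do → di = -15.36 cm (virtual image)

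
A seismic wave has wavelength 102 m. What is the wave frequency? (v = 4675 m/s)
f = v/λ = 45.83 Hz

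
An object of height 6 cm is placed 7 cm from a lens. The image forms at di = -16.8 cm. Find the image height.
hi = (-di/do) × ho = 14.4 cm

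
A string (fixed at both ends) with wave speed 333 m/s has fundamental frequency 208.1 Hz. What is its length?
L = v/(2f₁) = 0.8001 m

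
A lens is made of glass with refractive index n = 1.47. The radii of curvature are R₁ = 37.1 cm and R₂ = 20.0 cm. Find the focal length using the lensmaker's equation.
1/f = (n − 1)(1/R₁ − 1/R₂) → f = -92.32 cm (diverging lens)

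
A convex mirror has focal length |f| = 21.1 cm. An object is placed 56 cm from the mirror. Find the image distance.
f = −21.1 cm (convex); 1/di = 1/f − 1/do → di = -15.33 cm (virtual image, behind mirror)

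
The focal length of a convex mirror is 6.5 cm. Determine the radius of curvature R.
R = 2|f| = 13 cm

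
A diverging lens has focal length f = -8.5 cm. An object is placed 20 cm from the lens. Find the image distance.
1/di = 1/f − 1/do → di = -5.965 cm (virtual image)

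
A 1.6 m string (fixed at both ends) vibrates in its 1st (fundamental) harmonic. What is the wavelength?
λₙ = 2L/n = 3.2 m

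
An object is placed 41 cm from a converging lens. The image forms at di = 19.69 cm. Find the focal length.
1/f = 1/do + 1/di → f = 13.3 cm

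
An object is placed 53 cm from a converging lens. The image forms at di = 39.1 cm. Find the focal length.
1/f = 1/do + 1/di → f = 22.5 cm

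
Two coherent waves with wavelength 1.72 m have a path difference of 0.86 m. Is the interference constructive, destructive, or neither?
destructive — path difference = 0.5λ, an odd multiple of λ/2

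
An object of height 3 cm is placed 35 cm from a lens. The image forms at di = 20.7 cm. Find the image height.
hi = (-di/do) × ho = -1.774 cm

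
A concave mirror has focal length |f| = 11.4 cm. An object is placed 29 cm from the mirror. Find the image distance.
f = +11.4 cm (concave); 1/di = 1/f − 1/do → di = 18.78 cm (real image, in front of mirror)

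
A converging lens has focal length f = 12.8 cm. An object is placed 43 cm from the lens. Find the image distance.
1/di = 1/f − 1/do → di = 18.23 cm (real image)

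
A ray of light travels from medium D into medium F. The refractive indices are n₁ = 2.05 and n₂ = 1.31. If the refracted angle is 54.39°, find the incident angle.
sin θ₁ = (n₂/n₁)·sin θ₂ → θ₁ = 31.3°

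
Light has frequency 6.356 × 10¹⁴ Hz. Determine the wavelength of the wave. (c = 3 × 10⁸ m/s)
λ = c/f = 472 nm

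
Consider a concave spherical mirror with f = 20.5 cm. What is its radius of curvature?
R = 2|f| = 41 cm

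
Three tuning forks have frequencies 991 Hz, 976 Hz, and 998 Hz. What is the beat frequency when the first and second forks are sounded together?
15 Hz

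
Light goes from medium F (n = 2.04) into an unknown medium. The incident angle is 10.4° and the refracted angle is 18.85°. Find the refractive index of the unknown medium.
n₂ = n₁·sin θ₁ / sin θ₂ = 1.14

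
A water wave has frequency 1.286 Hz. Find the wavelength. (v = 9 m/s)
λ = v/f = 6.998 m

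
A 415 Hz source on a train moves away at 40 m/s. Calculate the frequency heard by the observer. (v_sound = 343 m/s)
f_obs = f·v/(v + v_s) = 371.7 Hz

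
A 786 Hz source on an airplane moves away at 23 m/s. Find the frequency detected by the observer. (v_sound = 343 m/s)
f_obs = f·v/(v + v_s) = 736.6 Hz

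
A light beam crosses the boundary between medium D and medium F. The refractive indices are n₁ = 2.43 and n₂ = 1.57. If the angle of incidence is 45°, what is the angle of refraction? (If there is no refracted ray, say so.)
sin θ₂ = (n₁/n₂)·sin θ₁ = 1.094 > 1, so there is no refracted ray — the light undergoes total internal reflection.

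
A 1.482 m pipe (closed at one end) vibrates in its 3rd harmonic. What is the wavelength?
λₙ = 4L/n = 1.976 m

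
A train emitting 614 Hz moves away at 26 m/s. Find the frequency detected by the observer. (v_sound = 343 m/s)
f_obs = f·v/(v + v_s) = 570.7 Hz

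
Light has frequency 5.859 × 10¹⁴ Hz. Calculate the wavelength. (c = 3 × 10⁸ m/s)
λ = c/f = 512 nm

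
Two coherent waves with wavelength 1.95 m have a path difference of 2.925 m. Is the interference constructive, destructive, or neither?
destructive — path difference = 1.5λ, an odd multiple of λ/2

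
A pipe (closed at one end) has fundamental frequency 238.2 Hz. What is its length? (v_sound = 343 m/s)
L = v/(4f₁) = 0.36 m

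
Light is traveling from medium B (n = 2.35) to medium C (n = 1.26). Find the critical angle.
θc = arcsin(n₂/n₁) = 32.42°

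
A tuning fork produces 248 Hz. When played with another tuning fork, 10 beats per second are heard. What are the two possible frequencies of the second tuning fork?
f₂ = 248 ± 10 Hz → 258 Hz or 238 Hz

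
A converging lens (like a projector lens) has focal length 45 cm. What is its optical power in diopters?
P = 1/f = 2.222 D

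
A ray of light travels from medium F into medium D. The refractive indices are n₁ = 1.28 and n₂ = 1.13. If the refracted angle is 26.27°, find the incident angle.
sin θ₁ = (n₂/n₁)·sin θ₂ → θ₁ = 23°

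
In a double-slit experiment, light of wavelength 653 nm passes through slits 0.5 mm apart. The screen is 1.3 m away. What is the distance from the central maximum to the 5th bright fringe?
y = mλL/d = 8.489 mm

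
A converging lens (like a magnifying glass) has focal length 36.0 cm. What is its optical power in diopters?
P = 1/f = 2.778 D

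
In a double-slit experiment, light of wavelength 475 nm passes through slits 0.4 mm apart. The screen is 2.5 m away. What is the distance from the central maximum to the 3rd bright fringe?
y = mλL/d = 8.906 mm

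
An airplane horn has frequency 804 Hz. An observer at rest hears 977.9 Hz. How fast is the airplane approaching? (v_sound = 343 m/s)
v_s = v·(1 − f/f_obs) = 61 m/s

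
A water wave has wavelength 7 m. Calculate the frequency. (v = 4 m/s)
f = v/λ = 0.5714 Hz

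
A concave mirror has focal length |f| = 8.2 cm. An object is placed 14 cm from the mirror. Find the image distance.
f = +8.2 cm (concave); 1/di = 1/f − 1/do → di = 19.79 cm (real image, in front of mirror)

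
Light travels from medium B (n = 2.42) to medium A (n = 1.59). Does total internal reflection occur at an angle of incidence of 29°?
θc = arcsin(n₂/n₁) = 41.07°; 29° < θc, so no — the ray refracts.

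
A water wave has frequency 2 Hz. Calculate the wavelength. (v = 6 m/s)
λ = v/f = 3 m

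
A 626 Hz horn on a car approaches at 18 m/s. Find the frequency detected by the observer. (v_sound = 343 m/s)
f_obs = f·v/(v − v_s) = 660.7 Hz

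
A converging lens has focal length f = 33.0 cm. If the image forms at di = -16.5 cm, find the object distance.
1/do = 1/f − 1/di → do = 11 cm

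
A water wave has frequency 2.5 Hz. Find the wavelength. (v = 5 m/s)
λ = v/f = 2 m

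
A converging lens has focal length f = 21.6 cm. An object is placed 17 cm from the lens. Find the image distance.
1/di = 1/f − 1/do → di = -79.83 cm (virtual image)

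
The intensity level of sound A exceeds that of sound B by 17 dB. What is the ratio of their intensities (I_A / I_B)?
I_A/I_B = 10^(Δβ/10) = 50.12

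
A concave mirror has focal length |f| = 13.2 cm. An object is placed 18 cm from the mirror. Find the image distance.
f = +13.2 cm (concave); 1/di = 1/f − 1/do → di = 49.5 cm (real image, in front of mirror)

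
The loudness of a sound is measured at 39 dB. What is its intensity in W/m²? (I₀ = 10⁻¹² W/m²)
I = I₀·10^(β/10) = 7.94 × 10⁻⁹ W/m²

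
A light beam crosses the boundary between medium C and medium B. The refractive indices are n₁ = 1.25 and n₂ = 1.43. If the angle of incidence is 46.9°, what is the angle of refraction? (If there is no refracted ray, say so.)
sin θ₂ = (n₁/n₂)·sin θ₁ = 0.6383 → θ₂ = 39.66°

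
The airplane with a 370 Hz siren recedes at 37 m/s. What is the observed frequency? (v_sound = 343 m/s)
f_obs = f·v/(v + v_s) = 334 Hz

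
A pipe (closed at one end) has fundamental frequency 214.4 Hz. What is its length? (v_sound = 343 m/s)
L = v/(4f₁) = 0.4 m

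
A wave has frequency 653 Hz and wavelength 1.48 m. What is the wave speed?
v = fλ = 966.4 m/s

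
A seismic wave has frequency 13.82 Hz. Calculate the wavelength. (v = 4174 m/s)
λ = v/f = 302 m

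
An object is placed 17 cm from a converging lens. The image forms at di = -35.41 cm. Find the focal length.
1/f = 1/do + 1/di → f = 32.7 cm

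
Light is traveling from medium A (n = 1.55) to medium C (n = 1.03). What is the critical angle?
θc = arcsin(n₂/n₁) = 41.65°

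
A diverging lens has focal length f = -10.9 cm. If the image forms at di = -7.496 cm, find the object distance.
1/do = 1/f − 1/di → do = 24 cm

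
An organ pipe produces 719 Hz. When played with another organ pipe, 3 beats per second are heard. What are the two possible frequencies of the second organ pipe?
f₂ = 719 ± 3 Hz → 722 Hz or 716 Hz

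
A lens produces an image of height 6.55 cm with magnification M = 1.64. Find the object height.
ho = |hi|/|M| = 3.994 cm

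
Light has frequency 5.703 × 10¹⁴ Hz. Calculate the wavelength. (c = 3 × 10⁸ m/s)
λ = c/f = 526 nm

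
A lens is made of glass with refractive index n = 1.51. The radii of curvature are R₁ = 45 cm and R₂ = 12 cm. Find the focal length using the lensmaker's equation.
1/f = (n − 1)(1/R₁ − 1/R₂) → f = -32.09 cm (diverging lens)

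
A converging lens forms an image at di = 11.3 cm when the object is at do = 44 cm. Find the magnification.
M = −di/do = -0.2568 (inverted image)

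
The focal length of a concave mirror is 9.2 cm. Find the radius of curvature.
R = 2|f| = 18.4 cm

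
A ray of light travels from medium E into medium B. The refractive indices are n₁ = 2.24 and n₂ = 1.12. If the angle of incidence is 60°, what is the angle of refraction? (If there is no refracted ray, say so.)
sin θ₂ = (n₁/n₂)·sin θ₁ = 1.732 > 1, so there is no refracted ray — the light undergoes total internal reflection.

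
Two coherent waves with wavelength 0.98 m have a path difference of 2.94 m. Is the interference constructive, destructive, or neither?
constructive — path difference = 3λ, a whole number of wavelengths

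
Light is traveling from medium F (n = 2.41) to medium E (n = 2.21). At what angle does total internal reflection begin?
θc = arcsin(n₂/n₁) = 66.49°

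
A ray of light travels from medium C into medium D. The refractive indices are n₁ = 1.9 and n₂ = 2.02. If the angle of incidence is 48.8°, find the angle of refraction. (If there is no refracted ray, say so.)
sin θ₂ = (n₁/n₂)·sin θ₁ = 0.7077 → θ₂ = 45.05°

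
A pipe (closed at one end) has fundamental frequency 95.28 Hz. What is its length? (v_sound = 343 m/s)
L = v/(4f₁) = 0.9 m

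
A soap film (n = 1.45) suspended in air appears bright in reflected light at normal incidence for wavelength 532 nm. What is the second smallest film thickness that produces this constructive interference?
2nt = (m − ½)λ with m = 2 → t = (m − ½)λ/(2n) = 275.2 nm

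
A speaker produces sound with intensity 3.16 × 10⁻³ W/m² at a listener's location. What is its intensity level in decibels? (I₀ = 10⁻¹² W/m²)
β = 10·log₁₀(I/I₀) = 95 dB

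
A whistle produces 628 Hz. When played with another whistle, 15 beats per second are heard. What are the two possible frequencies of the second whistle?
f₂ = 628 ± 15 Hz → 643 Hz or 613 Hz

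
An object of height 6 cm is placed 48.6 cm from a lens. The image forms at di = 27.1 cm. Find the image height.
hi = (-di/do) × ho = -3.346 cm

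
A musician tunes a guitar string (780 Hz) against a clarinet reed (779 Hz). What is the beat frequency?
1 Hz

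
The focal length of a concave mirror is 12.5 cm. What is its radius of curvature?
R = 2|f| = 25 cm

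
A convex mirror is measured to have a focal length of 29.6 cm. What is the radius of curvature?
R = 2|f| = 59.2 cm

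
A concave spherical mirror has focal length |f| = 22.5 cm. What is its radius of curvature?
R = 2|f| = 45 cm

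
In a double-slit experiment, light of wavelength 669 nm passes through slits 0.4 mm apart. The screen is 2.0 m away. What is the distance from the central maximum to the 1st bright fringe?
y = mλL/d = 3.345 mm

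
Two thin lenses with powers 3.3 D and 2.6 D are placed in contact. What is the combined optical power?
P_total = P₁ + P₂ = 5.9 D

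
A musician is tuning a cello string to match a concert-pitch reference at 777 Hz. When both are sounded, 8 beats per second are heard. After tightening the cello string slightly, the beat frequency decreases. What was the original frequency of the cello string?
769 Hz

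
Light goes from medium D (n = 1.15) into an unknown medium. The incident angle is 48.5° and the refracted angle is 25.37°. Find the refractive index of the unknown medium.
n₂ = n₁·sin θ₁ / sin θ₂ = 2.01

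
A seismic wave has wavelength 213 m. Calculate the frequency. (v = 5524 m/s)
f = v/λ = 25.93 Hz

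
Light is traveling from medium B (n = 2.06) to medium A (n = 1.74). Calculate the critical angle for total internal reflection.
θc = arcsin(n₂/n₁) = 57.64°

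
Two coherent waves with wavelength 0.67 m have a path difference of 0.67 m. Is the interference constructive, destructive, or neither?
constructive — path difference = 1λ, a whole number of wavelengths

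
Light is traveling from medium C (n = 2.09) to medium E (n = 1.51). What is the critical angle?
θc = arcsin(n₂/n₁) = 46.26°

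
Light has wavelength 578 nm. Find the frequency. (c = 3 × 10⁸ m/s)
f = c/λ = 5.190 × 10¹⁴ Hz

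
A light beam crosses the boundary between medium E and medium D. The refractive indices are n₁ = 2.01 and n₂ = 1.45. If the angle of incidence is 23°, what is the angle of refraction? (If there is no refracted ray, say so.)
sin θ₂ = (n₁/n₂)·sin θ₁ = 0.5416 → θ₂ = 32.79°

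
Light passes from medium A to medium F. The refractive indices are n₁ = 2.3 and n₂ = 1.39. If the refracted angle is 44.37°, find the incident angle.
sin θ₁ = (n₂/n₁)·sin θ₂ → θ₁ = 25°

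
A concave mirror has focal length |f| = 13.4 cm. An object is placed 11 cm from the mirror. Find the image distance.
f = +13.4 cm (concave); 1/di = 1/f − 1/do → di = -61.42 cm (virtual image, behind mirror)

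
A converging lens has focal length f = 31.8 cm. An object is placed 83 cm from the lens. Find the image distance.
1/di = 1/f − 1/do → di = 51.55 cm (real image)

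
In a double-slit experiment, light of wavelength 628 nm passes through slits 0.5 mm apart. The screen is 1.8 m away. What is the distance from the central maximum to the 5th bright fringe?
y = mλL/d = 11.3 mm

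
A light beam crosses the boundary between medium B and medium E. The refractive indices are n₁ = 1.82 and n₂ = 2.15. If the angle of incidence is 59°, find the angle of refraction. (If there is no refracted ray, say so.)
sin θ₂ = (n₁/n₂)·sin θ₁ = 0.7256 → θ₂ = 46.52°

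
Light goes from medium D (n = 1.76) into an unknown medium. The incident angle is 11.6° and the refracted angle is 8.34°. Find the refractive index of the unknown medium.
n₂ = n₁·sin θ₁ / sin θ₂ = 2.44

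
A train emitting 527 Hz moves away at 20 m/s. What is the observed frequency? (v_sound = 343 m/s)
f_obs = f·v/(v + v_s) = 498 Hz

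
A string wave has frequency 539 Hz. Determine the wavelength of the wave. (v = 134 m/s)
λ = v/f = 0.2486 m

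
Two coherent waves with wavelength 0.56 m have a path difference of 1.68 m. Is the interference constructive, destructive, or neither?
constructive — path difference = 3λ, a whole number of wavelengths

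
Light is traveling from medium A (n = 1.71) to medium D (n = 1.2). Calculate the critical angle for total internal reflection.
θc = arcsin(n₂/n₁) = 44.57°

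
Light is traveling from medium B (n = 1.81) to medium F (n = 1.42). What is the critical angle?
θc = arcsin(n₂/n₁) = 51.68°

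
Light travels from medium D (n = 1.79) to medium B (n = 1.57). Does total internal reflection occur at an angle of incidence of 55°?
θc = arcsin(n₂/n₁) = 61.29°; 55° < θc, so no — the ray refracts.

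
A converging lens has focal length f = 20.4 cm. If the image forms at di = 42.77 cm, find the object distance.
1/do = 1/f − 1/di → do = 39 cm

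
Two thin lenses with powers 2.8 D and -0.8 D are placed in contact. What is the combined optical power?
P_total = P₁ + P₂ = 2.0 D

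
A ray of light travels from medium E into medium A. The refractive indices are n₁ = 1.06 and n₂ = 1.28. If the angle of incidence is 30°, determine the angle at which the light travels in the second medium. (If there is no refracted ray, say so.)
sin θ₂ = (n₁/n₂)·sin θ₁ = 0.4141 → θ₂ = 24.46°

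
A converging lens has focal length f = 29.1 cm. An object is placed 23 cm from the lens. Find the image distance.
1/di = 1/f − 1/do → di = -109.7 cm (virtual image)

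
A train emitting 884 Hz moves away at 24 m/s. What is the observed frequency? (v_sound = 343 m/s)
f_obs = f·v/(v + v_s) = 826.2 Hz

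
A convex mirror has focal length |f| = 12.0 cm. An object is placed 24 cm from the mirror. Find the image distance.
f = −12.0 cm (convex); 1/di = 1/f − 1/do → di = -8 cm (virtual image, behind mirror)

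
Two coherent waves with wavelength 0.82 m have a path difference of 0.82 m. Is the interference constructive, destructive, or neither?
constructive — path difference = 1λ, a whole number of wavelengths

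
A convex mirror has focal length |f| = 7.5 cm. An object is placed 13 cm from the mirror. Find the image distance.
f = −7.5 cm (convex); 1/di = 1/f − 1/do → di = -4.756 cm (virtual image, behind mirror)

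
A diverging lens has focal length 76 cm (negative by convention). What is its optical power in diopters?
P = 1/f = -1.316 D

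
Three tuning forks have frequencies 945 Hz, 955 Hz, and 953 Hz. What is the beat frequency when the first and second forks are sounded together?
10 Hz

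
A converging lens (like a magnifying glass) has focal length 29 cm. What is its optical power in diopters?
P = 1/f = 3.448 D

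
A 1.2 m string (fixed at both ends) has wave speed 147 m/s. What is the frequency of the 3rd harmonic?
fₙ = nv/(2L) = 183.8 Hz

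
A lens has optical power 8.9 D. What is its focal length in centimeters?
f = 1/P = 11.24 cm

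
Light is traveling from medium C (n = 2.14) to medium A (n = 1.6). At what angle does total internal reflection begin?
θc = arcsin(n₂/n₁) = 48.39°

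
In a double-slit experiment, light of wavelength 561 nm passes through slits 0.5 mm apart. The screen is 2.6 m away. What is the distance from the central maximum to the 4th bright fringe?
y = mλL/d = 11.67 mm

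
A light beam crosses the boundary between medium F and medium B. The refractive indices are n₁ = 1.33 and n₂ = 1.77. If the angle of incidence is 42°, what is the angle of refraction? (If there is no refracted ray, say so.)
sin θ₂ = (n₁/n₂)·sin θ₁ = 0.5028 → θ₂ = 30.18°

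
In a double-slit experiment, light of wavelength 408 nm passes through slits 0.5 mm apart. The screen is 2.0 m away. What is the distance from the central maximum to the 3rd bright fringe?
y = mλL/d = 4.896 mm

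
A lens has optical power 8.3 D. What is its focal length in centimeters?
f = 1/P = 12.05 cm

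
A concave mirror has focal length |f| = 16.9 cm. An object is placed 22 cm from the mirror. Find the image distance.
f = +16.9 cm (concave); 1/di = 1/f − 1/do → di = 72.9 cm (real image, in front of mirror)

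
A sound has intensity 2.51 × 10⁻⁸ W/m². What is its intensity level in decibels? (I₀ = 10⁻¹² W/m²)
β = 10·log₁₀(I/I₀) = 44 dB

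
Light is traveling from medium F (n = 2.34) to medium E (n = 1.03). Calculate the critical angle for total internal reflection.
θc = arcsin(n₂/n₁) = 26.11°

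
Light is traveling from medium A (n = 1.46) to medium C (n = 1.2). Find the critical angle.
θc = arcsin(n₂/n₁) = 55.28°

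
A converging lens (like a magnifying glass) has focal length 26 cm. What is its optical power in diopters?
P = 1/f = 3.846 D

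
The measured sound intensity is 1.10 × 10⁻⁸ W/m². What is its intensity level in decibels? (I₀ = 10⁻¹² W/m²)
β = 10·log₁₀(I/I₀) = 40.41 dB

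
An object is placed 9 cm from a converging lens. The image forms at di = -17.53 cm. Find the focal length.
1/f = 1/do + 1/di → f = 18.5 cm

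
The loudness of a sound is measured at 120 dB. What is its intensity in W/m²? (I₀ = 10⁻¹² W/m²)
I = I₀·10^(β/10) = 1.00 × 10⁰ W/m²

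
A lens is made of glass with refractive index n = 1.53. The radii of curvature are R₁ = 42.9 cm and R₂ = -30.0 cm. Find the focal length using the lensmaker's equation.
1/f = (n − 1)(1/R₁ − 1/R₂) → f = 33.31 cm (converging lens)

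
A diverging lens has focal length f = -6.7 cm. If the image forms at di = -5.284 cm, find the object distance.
1/do = 1/f − 1/di → do = 25 cm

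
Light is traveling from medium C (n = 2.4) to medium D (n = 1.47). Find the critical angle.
θc = arcsin(n₂/n₁) = 37.77°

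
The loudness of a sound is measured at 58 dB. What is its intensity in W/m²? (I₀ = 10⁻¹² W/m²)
I = I₀·10^(β/10) = 6.31 × 10⁻⁷ W/m²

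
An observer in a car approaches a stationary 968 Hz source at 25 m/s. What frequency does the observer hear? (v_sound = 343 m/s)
f_obs = f·(v + v_o)/v = 1039 Hz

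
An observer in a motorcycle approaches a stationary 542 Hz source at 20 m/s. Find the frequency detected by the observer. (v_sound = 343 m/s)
f_obs = f·(v + v_o)/v = 573.6 Hz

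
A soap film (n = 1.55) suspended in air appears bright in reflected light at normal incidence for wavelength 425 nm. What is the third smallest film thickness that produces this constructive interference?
2nt = (m − ½)λ with m = 3 → t = (m − ½)λ/(2n) = 342.7 nm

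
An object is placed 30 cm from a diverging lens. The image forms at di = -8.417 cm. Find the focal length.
1/f = 1/do + 1/di → f = -11.7 cm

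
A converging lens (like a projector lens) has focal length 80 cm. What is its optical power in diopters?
P = 1/f = 1.25 D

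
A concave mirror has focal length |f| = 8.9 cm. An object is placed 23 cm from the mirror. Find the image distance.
f = +8.9 cm (concave); 1/di = 1/f − 1/do → di = 14.52 cm (real image, in front of mirror)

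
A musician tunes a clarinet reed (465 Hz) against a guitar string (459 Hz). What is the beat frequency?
6 Hz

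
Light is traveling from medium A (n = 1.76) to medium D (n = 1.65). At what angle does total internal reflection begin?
θc = arcsin(n₂/n₁) = 69.64°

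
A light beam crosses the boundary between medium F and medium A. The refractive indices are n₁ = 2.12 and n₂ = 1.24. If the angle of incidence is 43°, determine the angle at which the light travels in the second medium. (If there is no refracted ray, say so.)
sin θ₂ = (n₁/n₂)·sin θ₁ = 1.166 > 1, so there is no refracted ray — the light undergoes total internal reflection.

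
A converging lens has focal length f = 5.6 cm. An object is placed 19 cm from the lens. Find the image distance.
1/di = 1/f − 1/do → di = 7.94 cm (real image)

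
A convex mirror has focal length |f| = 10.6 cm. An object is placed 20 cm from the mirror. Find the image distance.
f = −10.6 cm (convex); 1/di = 1/f − 1/do → di = -6.928 cm (virtual image, behind mirror)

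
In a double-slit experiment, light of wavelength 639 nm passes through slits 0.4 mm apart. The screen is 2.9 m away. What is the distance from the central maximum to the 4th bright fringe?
y = mλL/d = 18.53 mm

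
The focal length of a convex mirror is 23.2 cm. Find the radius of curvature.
R = 2|f| = 46.4 cm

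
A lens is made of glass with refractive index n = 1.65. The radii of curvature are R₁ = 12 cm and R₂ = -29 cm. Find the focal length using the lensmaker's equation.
1/f = (n − 1)(1/R₁ − 1/R₂) → f = 13.06 cm (converging lens)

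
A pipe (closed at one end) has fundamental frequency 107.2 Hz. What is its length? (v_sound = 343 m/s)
L = v/(4f₁) = 0.7999 m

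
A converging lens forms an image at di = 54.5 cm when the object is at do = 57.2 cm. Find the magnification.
M = −di/do = -0.9528 (inverted image)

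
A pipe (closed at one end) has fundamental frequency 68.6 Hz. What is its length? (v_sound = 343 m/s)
L = v/(4f₁) = 1.25 m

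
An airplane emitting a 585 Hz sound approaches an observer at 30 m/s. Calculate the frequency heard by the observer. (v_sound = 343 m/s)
f_obs = f·v/(v − v_s) = 641.1 Hz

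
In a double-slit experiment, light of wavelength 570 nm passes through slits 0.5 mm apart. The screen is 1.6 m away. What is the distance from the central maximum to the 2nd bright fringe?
y = mλL/d = 3.648 mm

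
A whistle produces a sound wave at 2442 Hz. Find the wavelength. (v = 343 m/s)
λ = v/f = 0.1405 m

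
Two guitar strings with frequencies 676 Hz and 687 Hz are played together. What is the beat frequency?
11 Hz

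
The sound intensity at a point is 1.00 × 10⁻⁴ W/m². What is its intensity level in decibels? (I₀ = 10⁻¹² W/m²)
β = 10·log₁₀(I/I₀) = 80 dB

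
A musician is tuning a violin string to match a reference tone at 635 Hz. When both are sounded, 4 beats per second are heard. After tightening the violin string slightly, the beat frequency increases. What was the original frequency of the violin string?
639 Hz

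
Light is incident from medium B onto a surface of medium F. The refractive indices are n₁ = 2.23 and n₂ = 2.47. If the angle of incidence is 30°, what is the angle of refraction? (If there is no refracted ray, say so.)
sin θ₂ = (n₁/n₂)·sin θ₁ = 0.4514 → θ₂ = 26.83°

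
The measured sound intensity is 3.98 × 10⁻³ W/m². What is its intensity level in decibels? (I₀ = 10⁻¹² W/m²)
β = 10·log₁₀(I/I₀) = 96 dB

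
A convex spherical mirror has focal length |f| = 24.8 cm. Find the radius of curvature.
R = 2|f| = 49.6 cm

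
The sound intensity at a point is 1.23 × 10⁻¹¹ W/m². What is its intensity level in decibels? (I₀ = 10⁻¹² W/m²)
β = 10·log₁₀(I/I₀) = 10.9 dB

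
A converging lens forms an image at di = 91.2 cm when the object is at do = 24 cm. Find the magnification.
M = −di/do = -3.8 (inverted image)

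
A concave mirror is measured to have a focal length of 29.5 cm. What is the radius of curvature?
R = 2|f| = 59 cm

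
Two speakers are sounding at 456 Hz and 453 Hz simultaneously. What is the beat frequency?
3 Hz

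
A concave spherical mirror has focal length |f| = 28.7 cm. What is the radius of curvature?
R = 2|f| = 57.4 cm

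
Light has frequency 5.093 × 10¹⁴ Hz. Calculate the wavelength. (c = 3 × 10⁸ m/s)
λ = c/f = 589 nm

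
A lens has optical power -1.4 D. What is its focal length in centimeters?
f = 1/P = -71.43 cm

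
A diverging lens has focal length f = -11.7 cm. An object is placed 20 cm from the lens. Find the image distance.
1/di = 1/f − 1/do → di = -7.382 cm (virtual image)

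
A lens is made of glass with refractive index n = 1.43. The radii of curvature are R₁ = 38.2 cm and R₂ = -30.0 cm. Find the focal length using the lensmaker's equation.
1/f = (n − 1)(1/R₁ − 1/R₂) → f = 39.08 cm (converging lens)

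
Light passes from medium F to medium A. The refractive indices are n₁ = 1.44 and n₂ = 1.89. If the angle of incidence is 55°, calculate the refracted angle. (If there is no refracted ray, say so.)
sin θ₂ = (n₁/n₂)·sin θ₁ = 0.6241 → θ₂ = 38.62°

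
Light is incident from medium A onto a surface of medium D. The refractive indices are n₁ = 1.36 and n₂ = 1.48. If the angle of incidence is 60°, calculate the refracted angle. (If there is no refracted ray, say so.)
sin θ₂ = (n₁/n₂)·sin θ₁ = 0.7958 → θ₂ = 52.73°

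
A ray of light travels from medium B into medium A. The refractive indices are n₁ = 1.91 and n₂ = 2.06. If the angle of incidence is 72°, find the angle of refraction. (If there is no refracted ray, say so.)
sin θ₂ = (n₁/n₂)·sin θ₁ = 0.8818 → θ₂ = 61.86°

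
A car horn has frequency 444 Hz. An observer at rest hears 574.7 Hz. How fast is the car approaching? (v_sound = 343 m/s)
v_s = v·(1 − f/f_obs) = 78.01 m/s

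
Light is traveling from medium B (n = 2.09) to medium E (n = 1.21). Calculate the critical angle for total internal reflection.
θc = arcsin(n₂/n₁) = 35.38°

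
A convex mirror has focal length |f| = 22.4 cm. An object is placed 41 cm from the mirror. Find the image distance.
f = −22.4 cm (convex); 1/di = 1/f − 1/do → di = -14.49 cm (virtual image, behind mirror)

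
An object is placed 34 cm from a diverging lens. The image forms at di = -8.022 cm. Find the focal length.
1/f = 1/do + 1/di → f = -10.5 cm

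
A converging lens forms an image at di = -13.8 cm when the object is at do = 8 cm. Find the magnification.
M = −di/do = 1.725 (upright image)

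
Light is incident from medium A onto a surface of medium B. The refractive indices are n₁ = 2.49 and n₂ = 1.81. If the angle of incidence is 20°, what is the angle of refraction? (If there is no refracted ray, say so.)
sin θ₂ = (n₁/n₂)·sin θ₁ = 0.4705 → θ₂ = 28.07°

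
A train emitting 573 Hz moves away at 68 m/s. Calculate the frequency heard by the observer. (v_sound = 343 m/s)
f_obs = f·v/(v + v_s) = 478.2 Hz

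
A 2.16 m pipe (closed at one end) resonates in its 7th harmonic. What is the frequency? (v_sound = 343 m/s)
fₙ = nv/(4L) = 277.9 Hz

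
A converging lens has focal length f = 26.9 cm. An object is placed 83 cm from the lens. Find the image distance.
1/di = 1/f − 1/do → di = 39.8 cm (real image)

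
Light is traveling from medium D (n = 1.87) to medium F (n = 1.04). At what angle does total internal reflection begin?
θc = arcsin(n₂/n₁) = 33.79°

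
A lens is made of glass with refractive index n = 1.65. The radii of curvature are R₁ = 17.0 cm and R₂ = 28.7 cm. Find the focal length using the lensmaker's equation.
1/f = (n − 1)(1/R₁ − 1/R₂) → f = 64.16 cm (converging lens)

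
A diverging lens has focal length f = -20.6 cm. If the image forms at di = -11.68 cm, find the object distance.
1/do = 1/f − 1/di → do = 26.97 cm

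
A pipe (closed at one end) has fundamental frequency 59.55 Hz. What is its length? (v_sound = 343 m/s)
L = v/(4f₁) = 1.44 m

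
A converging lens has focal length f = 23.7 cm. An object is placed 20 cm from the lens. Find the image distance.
1/di = 1/f − 1/do → di = -128.1 cm (virtual image)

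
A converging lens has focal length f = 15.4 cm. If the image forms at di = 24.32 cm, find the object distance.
1/do = 1/f − 1/di → do = 41.99 cm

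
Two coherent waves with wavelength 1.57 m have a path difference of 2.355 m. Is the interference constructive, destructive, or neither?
destructive — path difference = 1.5λ, an odd multiple of λ/2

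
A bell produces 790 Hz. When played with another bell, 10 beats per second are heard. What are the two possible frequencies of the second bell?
f₂ = 790 ± 10 Hz → 800 Hz or 780 Hz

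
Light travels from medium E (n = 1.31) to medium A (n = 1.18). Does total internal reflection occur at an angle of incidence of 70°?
θc = arcsin(n₂/n₁) = 64.26°; 70° > θc, so yes — total internal reflection.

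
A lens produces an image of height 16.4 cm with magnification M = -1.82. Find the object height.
ho = |hi|/|M| = 9.011 cm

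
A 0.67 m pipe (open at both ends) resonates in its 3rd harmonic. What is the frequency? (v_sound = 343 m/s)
fₙ = nv/(2L) = 767.9 Hz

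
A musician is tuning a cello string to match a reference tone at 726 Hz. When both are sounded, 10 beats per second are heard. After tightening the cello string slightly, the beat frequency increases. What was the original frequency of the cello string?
736 Hz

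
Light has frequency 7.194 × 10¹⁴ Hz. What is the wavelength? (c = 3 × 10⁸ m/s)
λ = c/f = 417 nm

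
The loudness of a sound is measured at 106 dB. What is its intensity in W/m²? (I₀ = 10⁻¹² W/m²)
I = I₀·10^(β/10) = 3.98 × 10⁻² W/m²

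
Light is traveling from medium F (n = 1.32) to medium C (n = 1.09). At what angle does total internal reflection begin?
θc = arcsin(n₂/n₁) = 55.67°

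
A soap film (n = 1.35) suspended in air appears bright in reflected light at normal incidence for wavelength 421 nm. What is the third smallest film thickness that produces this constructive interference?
2nt = (m − ½)λ with m = 3 → t = (m − ½)λ/(2n) = 389.8 nm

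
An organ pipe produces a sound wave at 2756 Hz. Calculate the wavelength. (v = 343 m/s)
λ = v/f = 0.1245 m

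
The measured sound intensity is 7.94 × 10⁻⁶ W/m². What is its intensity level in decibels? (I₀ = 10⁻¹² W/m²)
β = 10·log₁₀(I/I₀) = 69 dB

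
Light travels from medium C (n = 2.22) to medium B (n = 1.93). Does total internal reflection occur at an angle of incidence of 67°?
θc = arcsin(n₂/n₁) = 60.39°; 67° > θc, so yes — total internal reflection.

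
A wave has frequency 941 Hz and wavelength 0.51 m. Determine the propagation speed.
v = fλ = 479.9 m/s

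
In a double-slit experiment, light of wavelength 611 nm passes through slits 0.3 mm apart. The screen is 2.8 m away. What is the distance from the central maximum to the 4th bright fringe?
y = mλL/d = 22.81 mm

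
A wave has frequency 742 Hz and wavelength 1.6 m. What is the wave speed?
v = fλ = 1187 m/s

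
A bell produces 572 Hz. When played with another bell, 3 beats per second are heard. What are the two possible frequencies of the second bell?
f₂ = 572 ± 3 Hz → 575 Hz or 569 Hz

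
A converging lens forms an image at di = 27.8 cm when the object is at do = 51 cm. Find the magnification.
M = −di/do = -0.5451 (inverted image)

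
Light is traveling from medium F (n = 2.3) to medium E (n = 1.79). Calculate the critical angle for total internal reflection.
θc = arcsin(n₂/n₁) = 51.1°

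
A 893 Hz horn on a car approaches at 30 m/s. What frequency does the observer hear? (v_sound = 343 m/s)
f_obs = f·v/(v − v_s) = 978.6 Hz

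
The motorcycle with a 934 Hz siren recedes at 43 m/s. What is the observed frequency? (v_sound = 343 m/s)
f_obs = f·v/(v + v_s) = 830 Hz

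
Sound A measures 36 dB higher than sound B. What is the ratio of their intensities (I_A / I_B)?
I_A/I_B = 10^(Δβ/10) = 3981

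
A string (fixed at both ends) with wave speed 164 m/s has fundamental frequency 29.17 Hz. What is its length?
L = v/(2f₁) = 2.811 m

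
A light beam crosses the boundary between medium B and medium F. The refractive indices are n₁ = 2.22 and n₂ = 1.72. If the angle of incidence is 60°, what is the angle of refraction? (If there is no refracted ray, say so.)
sin θ₂ = (n₁/n₂)·sin θ₁ = 1.118 > 1, so there is no refracted ray — the light undergoes total internal reflection.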